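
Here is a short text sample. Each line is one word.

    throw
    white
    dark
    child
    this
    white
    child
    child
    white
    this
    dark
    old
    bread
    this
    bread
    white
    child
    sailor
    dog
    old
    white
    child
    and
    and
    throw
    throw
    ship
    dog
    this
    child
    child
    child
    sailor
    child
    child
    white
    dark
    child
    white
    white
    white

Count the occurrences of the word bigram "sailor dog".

1

Scanning the 40 overlapping bigram windows for "sailor dog":
  position 18–19: sailor dog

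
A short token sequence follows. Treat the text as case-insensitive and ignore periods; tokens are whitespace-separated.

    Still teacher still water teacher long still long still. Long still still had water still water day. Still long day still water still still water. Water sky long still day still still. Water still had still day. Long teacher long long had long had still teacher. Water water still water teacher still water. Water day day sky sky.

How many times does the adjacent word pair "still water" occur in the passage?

7

Scanning the 57 overlapping bigram windows for "still water":
  position 3–4: still water
  position 15–16: still water
  position 21–22: still water
  position 24–25: still water
  position 32–33: still water
  position 49–50: still water
  position 52–53: still water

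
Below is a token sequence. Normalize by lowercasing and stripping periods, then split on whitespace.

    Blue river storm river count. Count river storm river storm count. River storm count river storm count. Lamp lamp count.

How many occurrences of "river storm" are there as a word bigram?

Scanning the 19 overlapping bigram windows for "river storm":
  position 2–3: river storm
  position 7–8: river storm
  position 9–10: river storm
  position 12–13: river storm
  position 15–16: river storm

5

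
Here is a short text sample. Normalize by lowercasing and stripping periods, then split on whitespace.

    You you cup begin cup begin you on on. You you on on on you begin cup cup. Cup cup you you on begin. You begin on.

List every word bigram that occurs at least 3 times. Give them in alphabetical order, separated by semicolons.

Bigram counts meeting the condition (at least 3 times):
  cup cup: 3
  on on: 3
  you on: 3
  you you: 3

cup cup; on on; you on; you you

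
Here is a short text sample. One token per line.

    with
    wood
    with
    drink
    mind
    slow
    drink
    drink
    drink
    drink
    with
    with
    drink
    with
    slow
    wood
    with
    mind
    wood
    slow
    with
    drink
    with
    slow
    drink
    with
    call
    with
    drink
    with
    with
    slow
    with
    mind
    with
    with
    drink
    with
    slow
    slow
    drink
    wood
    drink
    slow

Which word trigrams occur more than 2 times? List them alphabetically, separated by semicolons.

Trigram counts meeting the condition (more than 2 times):
  drink with slow: 3
  with drink with: 4

drink with slow; with drink with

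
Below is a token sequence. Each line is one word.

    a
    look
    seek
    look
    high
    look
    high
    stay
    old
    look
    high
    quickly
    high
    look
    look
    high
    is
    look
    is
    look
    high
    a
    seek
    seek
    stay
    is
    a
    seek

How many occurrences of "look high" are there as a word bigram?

Scanning the 27 overlapping bigram windows for "look high":
  position 4–5: look high
  position 6–7: look high
  position 10–11: look high
  position 15–16: look high
  position 20–21: look high

5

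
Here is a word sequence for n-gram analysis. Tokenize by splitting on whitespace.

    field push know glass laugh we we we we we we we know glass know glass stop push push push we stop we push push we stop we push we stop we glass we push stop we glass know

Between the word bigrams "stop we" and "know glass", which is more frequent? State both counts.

"stop we" (4 vs 3)

"stop we": 4 occurrences
"know glass": 3 occurrences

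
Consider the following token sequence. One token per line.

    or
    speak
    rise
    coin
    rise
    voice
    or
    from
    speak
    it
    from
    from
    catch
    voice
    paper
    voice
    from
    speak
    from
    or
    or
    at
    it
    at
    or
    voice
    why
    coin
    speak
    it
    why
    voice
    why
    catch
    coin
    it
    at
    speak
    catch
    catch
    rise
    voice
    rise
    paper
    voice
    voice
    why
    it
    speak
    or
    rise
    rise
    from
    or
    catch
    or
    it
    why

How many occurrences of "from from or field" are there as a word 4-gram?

Scanning the 55 overlapping 4-gram windows for "from from or field":
  (none found)

0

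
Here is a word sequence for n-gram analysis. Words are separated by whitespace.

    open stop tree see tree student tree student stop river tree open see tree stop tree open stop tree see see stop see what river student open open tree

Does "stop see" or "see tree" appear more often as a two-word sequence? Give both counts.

"see tree" (2 vs 1)

"stop see": 1 occurrence
"see tree": 2 occurrences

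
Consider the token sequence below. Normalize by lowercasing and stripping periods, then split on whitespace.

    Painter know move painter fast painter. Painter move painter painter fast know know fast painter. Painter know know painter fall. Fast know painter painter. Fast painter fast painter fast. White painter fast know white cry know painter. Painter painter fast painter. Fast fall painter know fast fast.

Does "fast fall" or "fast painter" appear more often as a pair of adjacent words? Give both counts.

"fast fall": 1 occurrence
"fast painter": 5 occurrences

"fast painter" (5 vs 1)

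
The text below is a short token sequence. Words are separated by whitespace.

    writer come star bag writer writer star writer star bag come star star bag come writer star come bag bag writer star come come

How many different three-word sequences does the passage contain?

20

24 tokens → 22 trigram windows in total.
Repeated trigrams (each contributes count−1 duplicates):
  star bag come: 2
  writer star come: 2
2 duplicate windows → 22 − 2 = 20 distinct.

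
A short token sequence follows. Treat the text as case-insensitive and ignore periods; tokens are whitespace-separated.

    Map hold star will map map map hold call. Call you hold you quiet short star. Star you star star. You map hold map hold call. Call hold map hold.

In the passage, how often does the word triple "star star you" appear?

Scanning the 28 overlapping trigram windows for "star star you":
  position 16–18: star star you
  position 19–21: star star you

2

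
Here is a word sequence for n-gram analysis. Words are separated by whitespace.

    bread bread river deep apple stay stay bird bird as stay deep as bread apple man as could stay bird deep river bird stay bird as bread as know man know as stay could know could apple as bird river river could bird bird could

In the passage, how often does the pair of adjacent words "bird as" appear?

2

Scanning the 44 overlapping bigram windows for "bird as":
  position 9–10: bird as
  position 25–26: bird as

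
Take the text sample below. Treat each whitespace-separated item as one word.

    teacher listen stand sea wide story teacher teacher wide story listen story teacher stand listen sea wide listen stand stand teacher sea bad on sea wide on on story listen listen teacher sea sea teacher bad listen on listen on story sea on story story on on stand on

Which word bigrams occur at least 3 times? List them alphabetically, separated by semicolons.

on story; sea wide

Bigram counts meeting the condition (at least 3 times):
  on story: 3
  sea wide: 3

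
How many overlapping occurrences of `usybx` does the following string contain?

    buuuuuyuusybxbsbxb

Sliding a length-5 window over the 18 characters (14 positions):
  position 9–13: usybx

1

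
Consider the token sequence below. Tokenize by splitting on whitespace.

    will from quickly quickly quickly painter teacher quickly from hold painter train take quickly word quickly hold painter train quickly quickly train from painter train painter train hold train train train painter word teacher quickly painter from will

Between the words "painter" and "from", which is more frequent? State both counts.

"painter": 7 occurrences
"from": 4 occurrences

"painter" (7 vs 4)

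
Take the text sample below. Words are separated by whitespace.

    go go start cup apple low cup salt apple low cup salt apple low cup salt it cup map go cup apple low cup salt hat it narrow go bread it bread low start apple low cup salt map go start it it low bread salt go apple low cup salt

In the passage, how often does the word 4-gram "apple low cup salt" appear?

6

Scanning the 48 overlapping 4-gram windows for "apple low cup salt":
  position 5–8: apple low cup salt
  position 9–12: apple low cup salt
  position 13–16: apple low cup salt
  position 22–25: apple low cup salt
  position 35–38: apple low cup salt
  position 48–51: apple low cup salt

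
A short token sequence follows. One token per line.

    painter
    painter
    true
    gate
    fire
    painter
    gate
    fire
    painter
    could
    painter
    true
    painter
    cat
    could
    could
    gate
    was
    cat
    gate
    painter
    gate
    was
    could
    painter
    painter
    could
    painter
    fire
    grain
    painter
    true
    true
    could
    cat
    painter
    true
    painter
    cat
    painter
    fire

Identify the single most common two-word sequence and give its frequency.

Bigram frequencies (highest first):
  painter true: 4
  could painter: 3
  painter painter: 2
  gate fire: 2
  fire painter: 2
  painter gate: 2
  … (19 more, each ≤ 2)

"painter true", 4 times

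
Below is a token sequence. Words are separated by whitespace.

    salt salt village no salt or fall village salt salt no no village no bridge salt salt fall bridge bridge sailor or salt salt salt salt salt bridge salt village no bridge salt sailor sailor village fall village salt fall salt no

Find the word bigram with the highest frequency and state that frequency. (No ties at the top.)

Bigram frequencies (highest first):
  salt salt: 7
  village no: 3
  bridge salt: 3
  salt village: 2
  fall village: 2
  village salt: 2
  … (19 more, each ≤ 2)

"salt salt", 7 times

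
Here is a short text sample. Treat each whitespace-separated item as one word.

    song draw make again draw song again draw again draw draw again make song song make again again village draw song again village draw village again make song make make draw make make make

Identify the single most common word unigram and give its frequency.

"make", 9 times

Unigram frequencies (highest first):
  make: 9
  draw: 8
  again: 8
  song: 6
  village: 3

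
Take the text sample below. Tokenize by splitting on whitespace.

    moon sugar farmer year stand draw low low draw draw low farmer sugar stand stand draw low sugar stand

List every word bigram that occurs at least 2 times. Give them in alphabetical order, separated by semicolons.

Bigram counts meeting the condition (at least 2 times):
  draw low: 3
  stand draw: 2
  sugar stand: 2

draw low; stand draw; sugar stand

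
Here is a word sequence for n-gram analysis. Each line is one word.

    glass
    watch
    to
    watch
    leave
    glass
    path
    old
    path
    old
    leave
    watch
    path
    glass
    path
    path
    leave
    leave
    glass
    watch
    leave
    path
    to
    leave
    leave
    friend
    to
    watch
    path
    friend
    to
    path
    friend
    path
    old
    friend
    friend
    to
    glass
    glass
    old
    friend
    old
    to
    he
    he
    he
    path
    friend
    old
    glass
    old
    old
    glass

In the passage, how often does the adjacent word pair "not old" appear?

0

Scanning the 53 overlapping bigram windows for "not old":
  (none found)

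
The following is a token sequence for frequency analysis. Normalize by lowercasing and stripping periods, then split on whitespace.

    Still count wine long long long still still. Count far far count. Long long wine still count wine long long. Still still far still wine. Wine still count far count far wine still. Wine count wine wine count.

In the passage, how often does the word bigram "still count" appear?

Scanning the 37 overlapping bigram windows for "still count":
  position 1–2: still count
  position 8–9: still count
  position 16–17: still count
  position 27–28: still count

4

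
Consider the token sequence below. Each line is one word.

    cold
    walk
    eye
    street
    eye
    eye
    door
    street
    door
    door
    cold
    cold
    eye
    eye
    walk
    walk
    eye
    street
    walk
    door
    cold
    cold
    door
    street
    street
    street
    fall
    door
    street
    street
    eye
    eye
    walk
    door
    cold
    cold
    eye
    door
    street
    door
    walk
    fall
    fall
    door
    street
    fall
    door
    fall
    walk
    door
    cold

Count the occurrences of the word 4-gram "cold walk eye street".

Scanning the 48 overlapping 4-gram windows for "cold walk eye street":
  position 1–4: cold walk eye street

1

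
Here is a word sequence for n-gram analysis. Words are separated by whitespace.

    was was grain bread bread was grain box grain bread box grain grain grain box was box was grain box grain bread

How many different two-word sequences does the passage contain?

22 tokens → 21 bigram windows in total.
Repeated bigrams (each contributes count−1 duplicates):
  box grain: 3
  grain box: 3
  grain bread: 3
  was grain: 3
  box was: 2
  grain grain: 2
10 duplicate windows → 21 − 10 = 11 distinct.

11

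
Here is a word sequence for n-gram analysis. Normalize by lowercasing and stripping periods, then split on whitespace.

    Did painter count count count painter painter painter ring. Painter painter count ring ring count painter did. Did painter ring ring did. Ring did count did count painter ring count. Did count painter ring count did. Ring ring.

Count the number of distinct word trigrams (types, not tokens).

31

38 tokens → 36 trigram windows in total.
Repeated trigrams (each contributes count−1 duplicates):
  count did count: 2
  count painter ring: 2
  did count painter: 2
  painter ring count: 2
  ring count did: 2
5 duplicate windows → 36 − 5 = 31 distinct.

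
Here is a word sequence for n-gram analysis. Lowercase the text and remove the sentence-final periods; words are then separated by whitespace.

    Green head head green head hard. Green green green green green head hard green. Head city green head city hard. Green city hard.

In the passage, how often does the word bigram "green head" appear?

Scanning the 22 overlapping bigram windows for "green head":
  position 1–2: green head
  position 4–5: green head
  position 11–12: green head
  position 14–15: green head
  position 17–18: green head

5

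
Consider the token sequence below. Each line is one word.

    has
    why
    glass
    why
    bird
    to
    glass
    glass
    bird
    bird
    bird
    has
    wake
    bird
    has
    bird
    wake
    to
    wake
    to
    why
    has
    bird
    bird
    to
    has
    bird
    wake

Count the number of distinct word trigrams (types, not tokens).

25

28 tokens → 26 trigram windows in total.
Repeated trigrams (each contributes count−1 duplicates):
  has bird wake: 2
1 duplicate windows → 26 − 1 = 25 distinct.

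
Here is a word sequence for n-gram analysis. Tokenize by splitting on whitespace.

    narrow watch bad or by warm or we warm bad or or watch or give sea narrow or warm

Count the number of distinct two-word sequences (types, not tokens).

17

19 tokens → 18 bigram windows in total.
Repeated bigrams (each contributes count−1 duplicates):
  bad or: 2
1 duplicate windows → 18 − 1 = 17 distinct.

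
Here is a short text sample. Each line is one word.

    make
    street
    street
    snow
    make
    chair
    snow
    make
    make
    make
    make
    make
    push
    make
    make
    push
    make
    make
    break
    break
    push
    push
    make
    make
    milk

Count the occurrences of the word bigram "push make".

3

Scanning the 24 overlapping bigram windows for "push make":
  position 13–14: push make
  position 16–17: push make
  position 22–23: push make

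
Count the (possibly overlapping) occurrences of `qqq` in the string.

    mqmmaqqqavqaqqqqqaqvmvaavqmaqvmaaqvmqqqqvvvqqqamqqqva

8

Sliding a length-3 window over the 53 characters (51 positions):
  position 6–8: qqq
  position 13–15: qqq
  position 14–16: qqq
  position 15–17: qqq
  position 37–39: qqq
  position 38–40: qqq
  position 44–46: qqq
  position 49–51: qqq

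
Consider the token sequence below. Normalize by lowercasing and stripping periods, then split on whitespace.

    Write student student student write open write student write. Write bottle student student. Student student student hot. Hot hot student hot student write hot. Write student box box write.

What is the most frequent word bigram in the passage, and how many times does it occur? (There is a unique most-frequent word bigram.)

"student student", 6 times

Bigram frequencies (highest first):
  student student: 6
  write student: 3
  student write: 3
  student hot: 2
  hot hot: 2
  hot student: 2
  … (10 more, each ≤ 1)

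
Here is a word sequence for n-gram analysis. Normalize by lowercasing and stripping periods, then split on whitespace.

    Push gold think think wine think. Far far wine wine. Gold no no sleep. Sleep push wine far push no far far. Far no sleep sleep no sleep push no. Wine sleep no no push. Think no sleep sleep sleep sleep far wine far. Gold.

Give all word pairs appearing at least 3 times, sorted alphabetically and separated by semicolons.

far far; no sleep; sleep sleep

Bigram counts meeting the condition (at least 3 times):
  far far: 3
  no sleep: 4
  sleep sleep: 5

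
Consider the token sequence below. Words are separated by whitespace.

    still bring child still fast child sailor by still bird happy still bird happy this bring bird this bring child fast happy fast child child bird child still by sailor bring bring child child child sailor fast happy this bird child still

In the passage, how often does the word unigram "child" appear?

Scanning the 42 tokens for "child":
  position 3: child
  position 6: child
  position 20: child
  position 24: child
  position 25: child
  position 27: child
  position 33: child
  position 34: child
  position 35: child
  position 41: child

10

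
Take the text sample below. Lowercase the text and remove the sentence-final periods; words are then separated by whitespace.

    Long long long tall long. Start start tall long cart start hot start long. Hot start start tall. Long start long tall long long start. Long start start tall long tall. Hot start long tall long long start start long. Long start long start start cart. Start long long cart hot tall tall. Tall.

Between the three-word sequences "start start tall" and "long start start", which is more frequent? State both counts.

"long start start" (4 vs 3)

"start start tall": 3 occurrences
"long start start": 4 occurrences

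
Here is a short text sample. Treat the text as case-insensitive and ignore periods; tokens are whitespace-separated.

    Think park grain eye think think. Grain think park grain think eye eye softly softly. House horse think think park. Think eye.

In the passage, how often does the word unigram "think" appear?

8

Scanning the 22 tokens for "think":
  position 1: think
  position 5: think
  position 6: think
  position 8: think
  position 11: think
  position 18: think
  position 19: think
  position 21: think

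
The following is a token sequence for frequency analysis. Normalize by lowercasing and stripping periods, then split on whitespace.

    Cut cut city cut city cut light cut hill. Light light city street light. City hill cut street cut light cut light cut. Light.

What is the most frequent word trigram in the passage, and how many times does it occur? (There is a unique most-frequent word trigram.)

Trigram frequencies (highest first):
  cut light cut: 3
  cut city cut: 2
  light cut light: 2
  cut cut city: 1
  city cut city: 1
  city cut light: 1
  … (12 more, each ≤ 1)

"cut light cut", 3 times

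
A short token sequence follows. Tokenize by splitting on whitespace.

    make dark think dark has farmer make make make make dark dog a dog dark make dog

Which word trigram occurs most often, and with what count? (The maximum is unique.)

Trigram frequencies (highest first):
  make make make: 2
  make dark think: 1
  dark think dark: 1
  think dark has: 1
  dark has farmer: 1
  has farmer make: 1
  … (8 more, each ≤ 1)

"make make make", 2 times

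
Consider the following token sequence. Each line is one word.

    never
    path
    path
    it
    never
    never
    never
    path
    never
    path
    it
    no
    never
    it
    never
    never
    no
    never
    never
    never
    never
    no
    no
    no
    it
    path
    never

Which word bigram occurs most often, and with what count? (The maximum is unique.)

Bigram frequencies (highest first):
  never never: 6
  never path: 3
  path it: 2
  it never: 2
  path never: 2
  no never: 2
  … (7 more, each ≤ 2)

"never never", 6 times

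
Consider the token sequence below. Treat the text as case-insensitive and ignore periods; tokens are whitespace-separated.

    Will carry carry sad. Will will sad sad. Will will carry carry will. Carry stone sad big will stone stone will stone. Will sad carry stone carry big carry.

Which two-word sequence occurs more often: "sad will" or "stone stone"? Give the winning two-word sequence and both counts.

"sad will": 2 occurrences
"stone stone": 1 occurrence

"sad will" (2 vs 1)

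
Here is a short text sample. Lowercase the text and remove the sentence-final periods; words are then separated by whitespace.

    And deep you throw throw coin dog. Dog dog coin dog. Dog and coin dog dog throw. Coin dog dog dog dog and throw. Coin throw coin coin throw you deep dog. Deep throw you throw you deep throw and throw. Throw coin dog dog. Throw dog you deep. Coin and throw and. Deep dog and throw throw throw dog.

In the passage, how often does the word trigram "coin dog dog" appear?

Scanning the 58 overlapping trigram windows for "coin dog dog":
  position 6–8: coin dog dog
  position 10–12: coin dog dog
  position 14–16: coin dog dog
  position 18–20: coin dog dog
  position 43–45: coin dog dog

5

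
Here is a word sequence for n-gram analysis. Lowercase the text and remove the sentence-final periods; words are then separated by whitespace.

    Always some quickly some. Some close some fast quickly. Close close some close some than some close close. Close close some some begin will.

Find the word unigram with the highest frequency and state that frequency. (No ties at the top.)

"some", 9 times

Unigram frequencies (highest first):
  some: 9
  close: 8
  quickly: 2
  always: 1
  fast: 1
  than: 1
  … (2 more, each ≤ 1)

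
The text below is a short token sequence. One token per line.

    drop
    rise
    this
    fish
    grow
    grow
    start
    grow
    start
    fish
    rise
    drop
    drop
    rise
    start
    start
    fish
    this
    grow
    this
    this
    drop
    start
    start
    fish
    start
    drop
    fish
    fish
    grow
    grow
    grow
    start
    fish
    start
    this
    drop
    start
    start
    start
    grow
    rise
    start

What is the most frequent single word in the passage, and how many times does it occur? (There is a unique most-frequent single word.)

"start", 13 times

Unigram frequencies (highest first):
  start: 13
  grow: 8
  fish: 7
  drop: 6
  this: 5
  rise: 4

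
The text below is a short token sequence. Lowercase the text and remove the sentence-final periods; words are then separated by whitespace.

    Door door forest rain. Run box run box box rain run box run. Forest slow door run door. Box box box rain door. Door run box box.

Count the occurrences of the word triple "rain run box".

2

Scanning the 25 overlapping trigram windows for "rain run box":
  position 4–6: rain run box
  position 10–12: rain run box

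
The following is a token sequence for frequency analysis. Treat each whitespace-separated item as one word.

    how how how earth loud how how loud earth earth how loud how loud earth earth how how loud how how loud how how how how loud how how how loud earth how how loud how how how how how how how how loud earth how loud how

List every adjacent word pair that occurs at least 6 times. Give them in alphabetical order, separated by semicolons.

Bigram counts meeting the condition (at least 6 times):
  how how: 18
  how loud: 10
  loud how: 7

how how; how loud; loud how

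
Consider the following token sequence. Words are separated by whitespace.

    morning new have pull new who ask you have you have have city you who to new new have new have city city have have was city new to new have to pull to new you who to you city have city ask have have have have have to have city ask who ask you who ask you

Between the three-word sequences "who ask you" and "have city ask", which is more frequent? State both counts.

"who ask you" (3 vs 2)

"who ask you": 3 occurrences
"have city ask": 2 occurrences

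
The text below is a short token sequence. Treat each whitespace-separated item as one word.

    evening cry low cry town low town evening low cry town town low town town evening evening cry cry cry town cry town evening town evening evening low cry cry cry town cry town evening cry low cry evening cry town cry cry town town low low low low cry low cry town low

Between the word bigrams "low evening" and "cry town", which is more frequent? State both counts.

"low evening": 0 occurrences
"cry town": 9 occurrences

"cry town" (9 vs 0)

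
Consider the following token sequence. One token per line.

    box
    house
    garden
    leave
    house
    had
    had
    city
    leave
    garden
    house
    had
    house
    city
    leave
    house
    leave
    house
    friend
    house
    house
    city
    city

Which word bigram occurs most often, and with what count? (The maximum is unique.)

"leave house", 3 times

Bigram frequencies (highest first):
  leave house: 3
  house had: 2
  city leave: 2
  house city: 2
  box house: 1
  house garden: 1
  … (11 more, each ≤ 1)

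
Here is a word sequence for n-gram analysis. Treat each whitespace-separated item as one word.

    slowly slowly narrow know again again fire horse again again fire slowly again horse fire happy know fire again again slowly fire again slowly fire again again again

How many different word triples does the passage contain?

28 tokens → 26 trigram windows in total.
Repeated trigrams (each contributes count−1 duplicates):
  again again fire: 2
  again slowly fire: 2
  fire again again: 2
  slowly fire again: 2
4 duplicate windows → 26 − 4 = 22 distinct.

22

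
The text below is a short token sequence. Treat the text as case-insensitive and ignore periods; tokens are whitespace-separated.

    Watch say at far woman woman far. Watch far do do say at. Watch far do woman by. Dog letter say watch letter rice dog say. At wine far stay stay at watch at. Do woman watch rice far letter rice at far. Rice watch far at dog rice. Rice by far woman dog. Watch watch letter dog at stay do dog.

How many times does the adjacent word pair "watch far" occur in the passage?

3

Scanning the 61 overlapping bigram windows for "watch far":
  position 8–9: watch far
  position 14–15: watch far
  position 45–46: watch far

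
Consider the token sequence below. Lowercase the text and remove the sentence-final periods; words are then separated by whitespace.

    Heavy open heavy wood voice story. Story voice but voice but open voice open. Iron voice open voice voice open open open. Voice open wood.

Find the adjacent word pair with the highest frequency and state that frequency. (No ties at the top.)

"voice open", 4 times

Bigram frequencies (highest first):
  voice open: 4
  open voice: 3
  voice but: 2
  open open: 2
  heavy open: 1
  open heavy: 1
  … (11 more, each ≤ 1)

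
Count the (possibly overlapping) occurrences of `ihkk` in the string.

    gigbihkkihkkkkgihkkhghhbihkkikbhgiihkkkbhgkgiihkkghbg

6

Sliding a length-4 window over the 53 characters (50 positions):
  position 5–8: ihkk
  position 9–12: ihkk
  position 16–19: ihkk
  position 25–28: ihkk
  position 35–38: ihkk
  position 46–49: ihkk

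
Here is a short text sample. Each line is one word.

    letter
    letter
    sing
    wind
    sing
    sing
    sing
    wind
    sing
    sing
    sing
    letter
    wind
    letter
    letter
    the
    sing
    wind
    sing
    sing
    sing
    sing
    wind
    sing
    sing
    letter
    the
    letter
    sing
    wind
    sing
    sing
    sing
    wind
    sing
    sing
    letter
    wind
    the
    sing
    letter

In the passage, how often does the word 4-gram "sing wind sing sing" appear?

Scanning the 38 overlapping 4-gram windows for "sing wind sing sing":
  position 3–6: sing wind sing sing
  position 7–10: sing wind sing sing
  position 17–20: sing wind sing sing
  position 22–25: sing wind sing sing
  position 29–32: sing wind sing sing
  position 33–36: sing wind sing sing

6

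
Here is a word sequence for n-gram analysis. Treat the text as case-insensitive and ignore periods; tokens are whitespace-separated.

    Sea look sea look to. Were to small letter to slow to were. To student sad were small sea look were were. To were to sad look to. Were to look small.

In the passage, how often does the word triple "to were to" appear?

4

Scanning the 30 overlapping trigram windows for "to were to":
  position 5–7: to were to
  position 12–14: to were to
  position 23–25: to were to
  position 28–30: to were to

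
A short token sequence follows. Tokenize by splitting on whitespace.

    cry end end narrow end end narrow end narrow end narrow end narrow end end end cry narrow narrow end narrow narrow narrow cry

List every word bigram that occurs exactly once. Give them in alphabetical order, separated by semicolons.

Bigram counts meeting the condition (exactly once):
  cry end: 1
  cry narrow: 1
  end cry: 1
  narrow cry: 1

cry end; cry narrow; end cry; narrow cry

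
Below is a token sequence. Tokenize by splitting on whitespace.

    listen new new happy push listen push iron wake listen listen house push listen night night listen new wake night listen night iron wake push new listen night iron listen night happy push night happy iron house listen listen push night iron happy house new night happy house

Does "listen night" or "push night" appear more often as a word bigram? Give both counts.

"listen night": 4 occurrences
"push night": 2 occurrences

"listen night" (4 vs 2)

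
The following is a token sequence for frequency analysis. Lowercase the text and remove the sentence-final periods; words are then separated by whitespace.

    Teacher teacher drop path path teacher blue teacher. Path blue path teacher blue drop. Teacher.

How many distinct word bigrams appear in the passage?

15 tokens → 14 bigram windows in total.
Repeated bigrams (each contributes count−1 duplicates):
  path teacher: 2
  teacher blue: 2
2 duplicate windows → 14 − 2 = 12 distinct.

12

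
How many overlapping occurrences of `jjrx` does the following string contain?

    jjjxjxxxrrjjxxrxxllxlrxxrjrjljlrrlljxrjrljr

0

Sliding a length-4 window over the 43 characters (40 positions):
  (no match at any position)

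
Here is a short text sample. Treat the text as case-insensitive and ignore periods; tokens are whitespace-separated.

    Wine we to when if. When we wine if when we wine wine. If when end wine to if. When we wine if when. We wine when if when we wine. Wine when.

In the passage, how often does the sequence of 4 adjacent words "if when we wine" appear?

5

Scanning the 30 overlapping 4-gram windows for "if when we wine":
  position 5–8: if when we wine
  position 9–12: if when we wine
  position 19–22: if when we wine
  position 23–26: if when we wine
  position 28–31: if when we wine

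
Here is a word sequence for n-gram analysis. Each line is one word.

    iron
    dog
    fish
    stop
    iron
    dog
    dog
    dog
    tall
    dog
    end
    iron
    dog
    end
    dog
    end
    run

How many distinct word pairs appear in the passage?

11

17 tokens → 16 bigram windows in total.
Repeated bigrams (each contributes count−1 duplicates):
  dog end: 3
  iron dog: 3
  dog dog: 2
5 duplicate windows → 16 − 5 = 11 distinct.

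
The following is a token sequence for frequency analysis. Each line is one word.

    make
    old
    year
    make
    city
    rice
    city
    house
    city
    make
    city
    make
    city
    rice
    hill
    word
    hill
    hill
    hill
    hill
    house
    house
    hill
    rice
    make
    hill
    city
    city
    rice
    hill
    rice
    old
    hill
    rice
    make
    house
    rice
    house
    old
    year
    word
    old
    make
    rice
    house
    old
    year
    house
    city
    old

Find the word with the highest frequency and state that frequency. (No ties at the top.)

Unigram frequencies (highest first):
  hill: 9
  city: 8
  rice: 8
  make: 7
  house: 7
  old: 6
  … (2 more, each ≤ 3)

"hill", 9 times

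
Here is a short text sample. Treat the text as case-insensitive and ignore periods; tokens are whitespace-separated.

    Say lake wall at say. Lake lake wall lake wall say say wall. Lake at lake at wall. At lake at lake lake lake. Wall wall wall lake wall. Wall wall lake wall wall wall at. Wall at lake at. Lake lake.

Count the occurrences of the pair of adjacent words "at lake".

5

Scanning the 41 overlapping bigram windows for "at lake":
  position 15–16: at lake
  position 19–20: at lake
  position 21–22: at lake
  position 38–39: at lake
  position 40–41: at lake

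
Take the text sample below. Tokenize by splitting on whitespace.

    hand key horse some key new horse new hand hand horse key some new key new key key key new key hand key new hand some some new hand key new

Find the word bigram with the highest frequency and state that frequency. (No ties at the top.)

"key new", 5 times

Bigram frequencies (highest first):
  key new: 5
  hand key: 3
  new hand: 3
  new key: 3
  some new: 2
  key key: 2
  … (12 more, each ≤ 1)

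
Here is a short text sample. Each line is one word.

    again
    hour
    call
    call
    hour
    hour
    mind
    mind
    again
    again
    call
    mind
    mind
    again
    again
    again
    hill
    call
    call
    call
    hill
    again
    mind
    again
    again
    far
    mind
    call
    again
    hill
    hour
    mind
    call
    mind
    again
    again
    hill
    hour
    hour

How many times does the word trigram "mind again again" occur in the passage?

4

Scanning the 37 overlapping trigram windows for "mind again again":
  position 8–10: mind again again
  position 13–15: mind again again
  position 23–25: mind again again
  position 34–36: mind again again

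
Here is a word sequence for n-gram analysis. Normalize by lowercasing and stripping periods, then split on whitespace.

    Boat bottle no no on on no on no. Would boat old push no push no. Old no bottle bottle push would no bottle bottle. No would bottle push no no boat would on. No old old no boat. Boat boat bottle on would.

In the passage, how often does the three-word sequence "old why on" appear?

Scanning the 42 overlapping trigram windows for "old why on":
  (none found)

0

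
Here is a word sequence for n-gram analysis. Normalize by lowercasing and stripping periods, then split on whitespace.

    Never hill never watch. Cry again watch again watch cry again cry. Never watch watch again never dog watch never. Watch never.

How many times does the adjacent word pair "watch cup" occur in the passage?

0

Scanning the 21 overlapping bigram windows for "watch cup":
  (none found)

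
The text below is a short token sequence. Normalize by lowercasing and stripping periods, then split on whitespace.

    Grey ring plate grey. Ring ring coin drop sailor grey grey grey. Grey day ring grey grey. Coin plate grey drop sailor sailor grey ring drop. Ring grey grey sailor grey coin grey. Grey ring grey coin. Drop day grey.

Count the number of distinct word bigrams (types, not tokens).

40 tokens → 39 bigram windows in total.
Repeated bigrams (each contributes count−1 duplicates):
  grey grey: 6
  grey ring: 4
  grey coin: 3
  ring grey: 3
  sailor grey: 3
  coin drop: 2
  drop sailor: 2
  plate grey: 2
17 duplicate windows → 39 − 17 = 22 distinct.

22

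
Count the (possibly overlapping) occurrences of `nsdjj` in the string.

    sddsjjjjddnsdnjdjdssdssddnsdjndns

0

Sliding a length-5 window over the 33 characters (29 positions):
  (no match at any position)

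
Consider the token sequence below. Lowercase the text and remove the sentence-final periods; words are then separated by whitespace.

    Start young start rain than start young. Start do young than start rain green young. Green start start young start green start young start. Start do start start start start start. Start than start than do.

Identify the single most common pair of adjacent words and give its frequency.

"start start", 7 times

Bigram frequencies (highest first):
  start start: 7
  start young: 4
  young start: 4
  than start: 3
  start rain: 2
  start do: 2
  … (11 more, each ≤ 2)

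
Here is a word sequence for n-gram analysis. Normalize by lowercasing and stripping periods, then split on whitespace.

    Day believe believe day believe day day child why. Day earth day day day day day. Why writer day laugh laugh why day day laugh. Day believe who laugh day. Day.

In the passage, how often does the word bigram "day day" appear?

Scanning the 30 overlapping bigram windows for "day day":
  position 6–7: day day
  position 12–13: day day
  position 13–14: day day
  position 14–15: day day
  position 15–16: day day
  position 23–24: day day
  position 30–31: day day

7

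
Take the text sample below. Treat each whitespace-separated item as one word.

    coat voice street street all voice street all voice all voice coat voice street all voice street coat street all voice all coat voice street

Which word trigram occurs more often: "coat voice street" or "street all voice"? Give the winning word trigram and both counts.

"street all voice" (4 vs 3)

"coat voice street": 3 occurrences
"street all voice": 4 occurrences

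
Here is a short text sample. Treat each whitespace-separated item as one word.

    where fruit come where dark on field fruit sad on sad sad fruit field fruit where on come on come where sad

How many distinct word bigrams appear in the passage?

22 tokens → 21 bigram windows in total.
Repeated bigrams (each contributes count−1 duplicates):
  come where: 2
  field fruit: 2
  on come: 2
3 duplicate windows → 21 − 3 = 18 distinct.

18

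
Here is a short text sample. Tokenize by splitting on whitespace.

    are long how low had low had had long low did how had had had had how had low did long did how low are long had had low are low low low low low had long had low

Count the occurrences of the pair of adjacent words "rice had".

Scanning the 38 overlapping bigram windows for "rice had":
  (none found)

0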